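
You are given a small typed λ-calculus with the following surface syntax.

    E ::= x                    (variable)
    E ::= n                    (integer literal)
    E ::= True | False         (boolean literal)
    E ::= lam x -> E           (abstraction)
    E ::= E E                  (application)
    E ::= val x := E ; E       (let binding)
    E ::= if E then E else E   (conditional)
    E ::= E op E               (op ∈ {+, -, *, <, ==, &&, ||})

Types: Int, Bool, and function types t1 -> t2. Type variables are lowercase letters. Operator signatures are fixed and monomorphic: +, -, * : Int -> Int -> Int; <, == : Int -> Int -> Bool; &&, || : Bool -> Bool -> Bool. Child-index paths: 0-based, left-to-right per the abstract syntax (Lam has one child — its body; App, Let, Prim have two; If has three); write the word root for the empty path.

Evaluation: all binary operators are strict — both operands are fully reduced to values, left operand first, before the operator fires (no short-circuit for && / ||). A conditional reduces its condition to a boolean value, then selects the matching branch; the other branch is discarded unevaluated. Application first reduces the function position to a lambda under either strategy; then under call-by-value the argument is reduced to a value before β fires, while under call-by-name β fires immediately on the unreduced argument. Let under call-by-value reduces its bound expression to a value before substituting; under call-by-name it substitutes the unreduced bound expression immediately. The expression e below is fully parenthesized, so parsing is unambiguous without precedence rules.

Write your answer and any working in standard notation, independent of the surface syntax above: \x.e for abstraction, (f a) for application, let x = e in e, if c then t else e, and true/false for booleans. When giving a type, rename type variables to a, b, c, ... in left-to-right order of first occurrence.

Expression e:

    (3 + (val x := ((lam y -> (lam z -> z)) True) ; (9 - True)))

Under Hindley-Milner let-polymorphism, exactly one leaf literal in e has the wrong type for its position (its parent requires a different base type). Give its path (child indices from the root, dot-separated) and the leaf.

Answer: 1.1.1 : true

Derivation:
  unify Int ~ Int
z : b
\z._ : b -> b
\y._ : a -> b -> b
  unify a -> b -> b ~ Bool -> c
  unify a ~ Bool
  unify b -> b ~ c
_ _ : b -> b
let x : forall. b -> b
  unify Int ~ Int
  unify Bool ~ Int
  FAIL: mismatch Bool ~ Int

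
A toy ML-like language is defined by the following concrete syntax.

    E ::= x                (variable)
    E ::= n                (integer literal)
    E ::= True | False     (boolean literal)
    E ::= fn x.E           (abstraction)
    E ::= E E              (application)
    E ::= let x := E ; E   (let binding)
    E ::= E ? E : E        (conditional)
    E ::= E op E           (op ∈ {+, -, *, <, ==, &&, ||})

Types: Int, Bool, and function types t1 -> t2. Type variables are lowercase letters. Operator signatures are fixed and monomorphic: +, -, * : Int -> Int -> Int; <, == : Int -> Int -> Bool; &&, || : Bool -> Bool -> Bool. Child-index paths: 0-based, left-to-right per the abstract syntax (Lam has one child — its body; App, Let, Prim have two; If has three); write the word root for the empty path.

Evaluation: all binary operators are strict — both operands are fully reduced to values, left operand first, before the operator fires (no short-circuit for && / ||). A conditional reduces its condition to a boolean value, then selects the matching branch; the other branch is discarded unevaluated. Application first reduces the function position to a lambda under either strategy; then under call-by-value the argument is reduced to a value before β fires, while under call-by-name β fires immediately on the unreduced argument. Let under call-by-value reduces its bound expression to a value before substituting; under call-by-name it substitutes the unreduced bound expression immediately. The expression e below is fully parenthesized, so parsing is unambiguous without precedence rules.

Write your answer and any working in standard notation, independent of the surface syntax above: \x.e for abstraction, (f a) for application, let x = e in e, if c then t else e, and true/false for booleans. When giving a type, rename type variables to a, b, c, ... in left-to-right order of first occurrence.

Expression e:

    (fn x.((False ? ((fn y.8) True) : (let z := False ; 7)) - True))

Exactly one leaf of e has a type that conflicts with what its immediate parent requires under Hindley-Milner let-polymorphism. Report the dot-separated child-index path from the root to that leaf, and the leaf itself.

Answer: 0.1 : true

Trace:
  unify Bool ~ Bool
\y._ : b -> Int
  unify b -> Int ~ Bool -> c
  unify b ~ Bool
  unify Int ~ c
_ _ : Int
let z : Bool
  unify Int ~ Int
  unify Int ~ Int
  unify Bool ~ Int
  FAIL: mismatch Bool ~ Int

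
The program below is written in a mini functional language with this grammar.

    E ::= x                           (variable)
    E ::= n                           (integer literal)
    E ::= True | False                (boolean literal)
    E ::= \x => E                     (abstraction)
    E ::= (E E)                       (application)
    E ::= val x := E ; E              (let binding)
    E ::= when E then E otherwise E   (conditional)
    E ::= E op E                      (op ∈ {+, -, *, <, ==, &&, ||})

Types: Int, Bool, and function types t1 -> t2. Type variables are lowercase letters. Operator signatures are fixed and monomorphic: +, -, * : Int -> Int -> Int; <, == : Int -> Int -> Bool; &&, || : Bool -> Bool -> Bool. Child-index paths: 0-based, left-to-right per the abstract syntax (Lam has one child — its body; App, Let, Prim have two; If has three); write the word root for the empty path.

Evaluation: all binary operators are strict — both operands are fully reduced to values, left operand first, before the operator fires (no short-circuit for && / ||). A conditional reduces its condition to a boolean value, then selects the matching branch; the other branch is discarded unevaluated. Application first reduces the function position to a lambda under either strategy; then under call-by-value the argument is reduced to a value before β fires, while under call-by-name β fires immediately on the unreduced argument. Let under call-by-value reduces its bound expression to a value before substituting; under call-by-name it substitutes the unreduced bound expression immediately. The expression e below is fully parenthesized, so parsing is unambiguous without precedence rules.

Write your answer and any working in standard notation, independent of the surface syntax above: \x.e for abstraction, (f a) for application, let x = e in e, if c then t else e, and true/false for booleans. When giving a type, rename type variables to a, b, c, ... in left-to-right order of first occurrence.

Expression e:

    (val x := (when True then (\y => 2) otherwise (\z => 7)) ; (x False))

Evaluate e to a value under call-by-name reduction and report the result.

Derivation:
step 0: (let x = (if true then (\y.2) else (\z.7)) in (x false))
step 1: [let@root] ((if true then (\y.2) else (\z.7)) false)
step 2: [if@0] ((\y.2) false)
step 3: [beta@root] 2

Answer: 2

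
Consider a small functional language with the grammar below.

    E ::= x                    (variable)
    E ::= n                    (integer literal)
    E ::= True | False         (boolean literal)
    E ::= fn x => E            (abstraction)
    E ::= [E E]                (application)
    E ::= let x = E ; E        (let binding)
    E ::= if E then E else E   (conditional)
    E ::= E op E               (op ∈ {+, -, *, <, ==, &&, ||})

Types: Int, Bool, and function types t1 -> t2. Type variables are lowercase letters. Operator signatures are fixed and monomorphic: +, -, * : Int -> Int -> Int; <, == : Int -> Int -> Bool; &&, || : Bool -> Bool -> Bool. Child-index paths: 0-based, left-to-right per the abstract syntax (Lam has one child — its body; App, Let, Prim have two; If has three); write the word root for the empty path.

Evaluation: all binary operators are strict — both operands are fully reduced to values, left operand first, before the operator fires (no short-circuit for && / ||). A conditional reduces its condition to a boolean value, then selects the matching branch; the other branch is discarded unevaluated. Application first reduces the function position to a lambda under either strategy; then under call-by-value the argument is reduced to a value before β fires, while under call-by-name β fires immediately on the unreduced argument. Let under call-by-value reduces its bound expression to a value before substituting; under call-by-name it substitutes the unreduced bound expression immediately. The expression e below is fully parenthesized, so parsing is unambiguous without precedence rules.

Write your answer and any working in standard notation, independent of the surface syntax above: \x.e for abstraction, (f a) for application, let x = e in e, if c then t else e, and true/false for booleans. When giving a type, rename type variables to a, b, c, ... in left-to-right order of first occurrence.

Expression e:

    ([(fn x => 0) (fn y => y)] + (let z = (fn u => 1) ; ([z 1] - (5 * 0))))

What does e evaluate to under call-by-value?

Answer: 1

Derivation:
step 0: (((\x.0) (\y.y)) + (let z = (\u.1) in ((z 1) - (5 * 0))))
step 1: [beta@0] (0 + (let z = (\u.1) in ((z 1) - (5 * 0))))
step 2: [let@1] (0 + (((\u.1) 1) - (5 * 0)))
step 3: [beta@1.0] (0 + (1 - (5 * 0)))
step 4: [delta@1.1] (0 + (1 - 0))
step 5: [delta@1] (0 + 1)
step 6: [delta@root] 1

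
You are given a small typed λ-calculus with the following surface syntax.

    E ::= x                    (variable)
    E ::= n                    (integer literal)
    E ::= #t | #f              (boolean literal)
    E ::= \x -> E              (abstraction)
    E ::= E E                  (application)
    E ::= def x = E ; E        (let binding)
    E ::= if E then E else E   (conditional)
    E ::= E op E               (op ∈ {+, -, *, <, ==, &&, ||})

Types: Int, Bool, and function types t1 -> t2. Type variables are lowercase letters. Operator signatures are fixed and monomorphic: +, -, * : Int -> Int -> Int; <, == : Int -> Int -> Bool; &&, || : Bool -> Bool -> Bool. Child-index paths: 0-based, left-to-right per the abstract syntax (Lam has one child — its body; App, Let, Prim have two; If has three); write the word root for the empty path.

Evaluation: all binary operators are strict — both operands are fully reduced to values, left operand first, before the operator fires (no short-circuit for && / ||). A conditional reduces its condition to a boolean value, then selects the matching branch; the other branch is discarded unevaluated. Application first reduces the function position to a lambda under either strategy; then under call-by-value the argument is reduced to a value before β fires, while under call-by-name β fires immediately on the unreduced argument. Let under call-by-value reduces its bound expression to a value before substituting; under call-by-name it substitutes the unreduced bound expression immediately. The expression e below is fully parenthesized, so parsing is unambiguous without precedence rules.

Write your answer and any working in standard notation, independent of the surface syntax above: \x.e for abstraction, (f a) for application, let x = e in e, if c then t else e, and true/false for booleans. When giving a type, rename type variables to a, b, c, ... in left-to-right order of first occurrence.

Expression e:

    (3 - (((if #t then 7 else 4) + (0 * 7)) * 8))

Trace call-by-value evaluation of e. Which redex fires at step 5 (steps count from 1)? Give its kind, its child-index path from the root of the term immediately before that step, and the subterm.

Derivation:
step 0: (3 - (((if true then 7 else 4) + (0 * 7)) * 8))
step 1: [if@1.0.0] (3 - ((7 + (0 * 7)) * 8))
step 2: [delta@1.0.1] (3 - ((7 + 0) * 8))
step 3: [delta@1.0] (3 - (7 * 8))
step 4: [delta@1] (3 - 56)
step 5: [delta@root] -53

Answer: delta at root : (3 - 56)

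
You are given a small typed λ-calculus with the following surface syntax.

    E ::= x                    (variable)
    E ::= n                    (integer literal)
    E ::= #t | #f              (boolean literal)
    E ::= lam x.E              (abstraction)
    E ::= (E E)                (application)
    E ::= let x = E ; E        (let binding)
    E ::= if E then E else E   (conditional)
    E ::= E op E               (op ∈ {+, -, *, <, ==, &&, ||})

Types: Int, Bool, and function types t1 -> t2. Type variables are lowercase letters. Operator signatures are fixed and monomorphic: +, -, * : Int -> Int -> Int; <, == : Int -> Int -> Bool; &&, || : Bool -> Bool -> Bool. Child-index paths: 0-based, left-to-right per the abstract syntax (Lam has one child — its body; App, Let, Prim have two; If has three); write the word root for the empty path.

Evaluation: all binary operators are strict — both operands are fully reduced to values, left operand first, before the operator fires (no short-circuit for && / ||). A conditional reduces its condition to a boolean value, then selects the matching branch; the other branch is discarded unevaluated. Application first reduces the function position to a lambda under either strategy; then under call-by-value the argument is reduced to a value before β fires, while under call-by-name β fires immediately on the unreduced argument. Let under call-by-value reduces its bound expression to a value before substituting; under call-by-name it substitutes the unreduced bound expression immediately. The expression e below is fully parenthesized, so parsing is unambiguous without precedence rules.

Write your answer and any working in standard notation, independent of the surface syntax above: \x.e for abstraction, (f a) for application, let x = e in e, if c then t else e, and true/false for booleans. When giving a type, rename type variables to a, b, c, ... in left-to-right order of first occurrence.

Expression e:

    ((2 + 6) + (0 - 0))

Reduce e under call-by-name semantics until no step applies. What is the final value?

Working:
step 0: ((2 + 6) + (0 - 0))
step 1: [delta@0] (8 + (0 - 0))
step 2: [delta@1] (8 + 0)
step 3: [delta@root] 8

Answer: 8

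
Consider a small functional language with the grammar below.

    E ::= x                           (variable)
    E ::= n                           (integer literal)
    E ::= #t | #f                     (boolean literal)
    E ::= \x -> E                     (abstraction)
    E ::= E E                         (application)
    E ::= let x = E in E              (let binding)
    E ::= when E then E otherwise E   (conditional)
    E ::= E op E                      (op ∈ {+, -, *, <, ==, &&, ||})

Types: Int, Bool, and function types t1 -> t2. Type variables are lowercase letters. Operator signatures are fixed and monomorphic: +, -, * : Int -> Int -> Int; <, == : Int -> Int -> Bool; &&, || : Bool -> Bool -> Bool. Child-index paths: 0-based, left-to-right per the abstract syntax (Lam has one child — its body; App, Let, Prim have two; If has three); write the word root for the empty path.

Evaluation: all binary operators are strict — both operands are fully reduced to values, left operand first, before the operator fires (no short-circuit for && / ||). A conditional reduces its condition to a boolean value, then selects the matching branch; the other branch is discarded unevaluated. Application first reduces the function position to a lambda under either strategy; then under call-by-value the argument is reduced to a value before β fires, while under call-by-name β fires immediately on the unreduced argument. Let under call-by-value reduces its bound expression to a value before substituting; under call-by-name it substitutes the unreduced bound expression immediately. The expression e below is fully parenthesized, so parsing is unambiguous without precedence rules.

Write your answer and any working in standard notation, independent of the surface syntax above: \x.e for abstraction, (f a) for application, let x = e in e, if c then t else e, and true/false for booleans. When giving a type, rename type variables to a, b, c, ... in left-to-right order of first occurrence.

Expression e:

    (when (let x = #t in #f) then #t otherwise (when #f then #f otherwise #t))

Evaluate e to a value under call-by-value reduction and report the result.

Working:
step 0: (if (let x = true in false) then true else (if false then false else true))
step 1: [let@0] (if false then true else (if false then false else true))
step 2: [if@root] (if false then false else true)
step 3: [if@root] true

Answer: true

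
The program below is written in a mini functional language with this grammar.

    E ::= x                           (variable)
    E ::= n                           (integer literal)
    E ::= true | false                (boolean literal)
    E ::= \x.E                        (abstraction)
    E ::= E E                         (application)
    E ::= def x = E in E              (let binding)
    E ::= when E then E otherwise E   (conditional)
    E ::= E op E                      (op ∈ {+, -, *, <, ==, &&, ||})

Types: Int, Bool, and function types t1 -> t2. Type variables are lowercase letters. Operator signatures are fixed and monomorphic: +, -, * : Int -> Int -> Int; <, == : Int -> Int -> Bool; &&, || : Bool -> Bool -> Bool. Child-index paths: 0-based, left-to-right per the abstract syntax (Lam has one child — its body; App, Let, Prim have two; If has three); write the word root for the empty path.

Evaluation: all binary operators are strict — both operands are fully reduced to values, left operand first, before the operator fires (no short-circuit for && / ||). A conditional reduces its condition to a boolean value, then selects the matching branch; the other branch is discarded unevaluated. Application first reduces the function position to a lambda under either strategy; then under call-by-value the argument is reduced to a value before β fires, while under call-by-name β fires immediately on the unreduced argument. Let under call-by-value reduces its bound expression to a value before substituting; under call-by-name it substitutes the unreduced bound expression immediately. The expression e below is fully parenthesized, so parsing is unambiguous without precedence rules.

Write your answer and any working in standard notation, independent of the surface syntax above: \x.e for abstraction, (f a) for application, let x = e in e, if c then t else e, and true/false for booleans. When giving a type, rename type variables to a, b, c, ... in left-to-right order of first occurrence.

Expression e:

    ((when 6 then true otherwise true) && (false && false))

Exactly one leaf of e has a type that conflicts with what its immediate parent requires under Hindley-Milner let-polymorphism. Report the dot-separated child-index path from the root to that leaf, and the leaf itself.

Trace:
  unify Int ~ Bool
  FAIL: mismatch Int ~ Bool

Answer: 0.0 : 6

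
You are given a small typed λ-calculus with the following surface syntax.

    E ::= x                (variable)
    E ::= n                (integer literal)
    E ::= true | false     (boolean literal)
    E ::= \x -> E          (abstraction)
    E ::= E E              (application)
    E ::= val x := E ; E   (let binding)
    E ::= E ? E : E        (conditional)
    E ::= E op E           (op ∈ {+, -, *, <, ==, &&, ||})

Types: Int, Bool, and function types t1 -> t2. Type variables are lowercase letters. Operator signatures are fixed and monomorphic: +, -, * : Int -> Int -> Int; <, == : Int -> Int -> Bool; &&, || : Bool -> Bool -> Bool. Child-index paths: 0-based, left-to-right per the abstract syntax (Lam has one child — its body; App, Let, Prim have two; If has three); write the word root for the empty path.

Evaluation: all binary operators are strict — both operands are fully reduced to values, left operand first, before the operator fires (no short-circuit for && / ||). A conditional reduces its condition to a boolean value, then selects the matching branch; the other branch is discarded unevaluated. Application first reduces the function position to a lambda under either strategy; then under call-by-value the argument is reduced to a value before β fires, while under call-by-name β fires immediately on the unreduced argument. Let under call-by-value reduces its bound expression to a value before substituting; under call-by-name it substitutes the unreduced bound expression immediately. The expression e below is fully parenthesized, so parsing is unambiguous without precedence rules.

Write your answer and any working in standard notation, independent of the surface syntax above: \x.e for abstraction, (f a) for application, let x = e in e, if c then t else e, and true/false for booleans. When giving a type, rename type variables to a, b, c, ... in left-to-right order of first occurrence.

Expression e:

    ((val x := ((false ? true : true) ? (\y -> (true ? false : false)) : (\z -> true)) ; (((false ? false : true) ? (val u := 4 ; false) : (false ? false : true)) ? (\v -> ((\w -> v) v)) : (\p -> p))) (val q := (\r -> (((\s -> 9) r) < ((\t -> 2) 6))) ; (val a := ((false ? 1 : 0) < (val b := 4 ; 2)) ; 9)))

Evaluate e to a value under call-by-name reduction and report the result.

Answer: 9

Derivation:
step 0: ((let x = (if (if false then true else true) then (\y.(if true then false else false)) else (\z.true)) in (if (if (if false then false else true) then (let u = 4 in false) else (if false then false else true)) then (\v.((\w.v) v)) else (\p.p))) (let q = (\r.(((\s.9) r) < ((\t.2) 6))) in (let a = ((if false then 1 else 0) < (let b = 4 in 2)) in 9)))
step 1: [let@0] ((if (if (if false then false else true) then (let u = 4 in false) else (if false then false else true)) then (\v.((\w.v) v)) else (\p.p)) (let q = (\r.(((\s.9) r) < ((\t.2) 6))) in (let a = ((if false then 1 else 0) < (let b = 4 in 2)) in 9)))
step 2: [if@0.0.0] ((if (if true then (let u = 4 in false) else (if false then false else true)) then (\v.((\w.v) v)) else (\p.p)) (let q = (\r.(((\s.9) r) < ((\t.2) 6))) in (let a = ((if false then 1 else 0) < (let b = 4 in 2)) in 9)))
step 3: [if@0.0] ((if (let u = 4 in false) then (\v.((\w.v) v)) else (\p.p)) (let q = (\r.(((\s.9) r) < ((\t.2) 6))) in (let a = ((if false then 1 else 0) < (let b = 4 in 2)) in 9)))
step 4: [let@0.0] ((if false then (\v.((\w.v) v)) else (\p.p)) (let q = (\r.(((\s.9) r) < ((\t.2) 6))) in (let a = ((if false then 1 else 0) < (let b = 4 in 2)) in 9)))
step 5: [if@0] ((\p.p) (let q = (\r.(((\s.9) r) < ((\t.2) 6))) in (let a = ((if false then 1 else 0) < (let b = 4 in 2)) in 9)))
step 6: [beta@root] (let q = (\r.(((\s.9) r) < ((\t.2) 6))) in (let a = ((if false then 1 else 0) < (let b = 4 in 2)) in 9))
step 7: [let@root] (let a = ((if false then 1 else 0) < (let b = 4 in 2)) in 9)
step 8: [let@root] 9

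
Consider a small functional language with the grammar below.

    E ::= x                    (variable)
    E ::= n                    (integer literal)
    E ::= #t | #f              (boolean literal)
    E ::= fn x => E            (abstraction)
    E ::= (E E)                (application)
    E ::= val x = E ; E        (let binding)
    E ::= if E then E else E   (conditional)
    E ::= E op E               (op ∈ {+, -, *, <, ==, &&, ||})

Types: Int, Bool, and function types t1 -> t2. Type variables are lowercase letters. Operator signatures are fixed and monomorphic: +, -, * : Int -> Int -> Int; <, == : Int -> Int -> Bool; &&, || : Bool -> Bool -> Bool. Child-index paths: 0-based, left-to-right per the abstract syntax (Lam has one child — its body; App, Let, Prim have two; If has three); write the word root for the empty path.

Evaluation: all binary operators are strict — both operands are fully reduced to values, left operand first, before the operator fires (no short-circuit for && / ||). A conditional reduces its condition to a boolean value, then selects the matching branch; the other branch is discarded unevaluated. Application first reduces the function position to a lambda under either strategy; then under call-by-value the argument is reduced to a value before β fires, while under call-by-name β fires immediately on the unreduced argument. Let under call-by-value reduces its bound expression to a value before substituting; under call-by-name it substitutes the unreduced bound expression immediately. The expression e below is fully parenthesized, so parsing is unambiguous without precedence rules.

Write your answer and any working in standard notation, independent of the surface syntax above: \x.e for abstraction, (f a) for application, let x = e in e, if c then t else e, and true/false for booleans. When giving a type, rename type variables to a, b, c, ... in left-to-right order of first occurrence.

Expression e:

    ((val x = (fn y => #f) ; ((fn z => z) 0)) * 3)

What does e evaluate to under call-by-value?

Answer: 0

Working:
step 0: ((let x = (\y.false) in ((\z.z) 0)) * 3)
step 1: [let@0] (((\z.z) 0) * 3)
step 2: [beta@0] (0 * 3)
step 3: [delta@root] 0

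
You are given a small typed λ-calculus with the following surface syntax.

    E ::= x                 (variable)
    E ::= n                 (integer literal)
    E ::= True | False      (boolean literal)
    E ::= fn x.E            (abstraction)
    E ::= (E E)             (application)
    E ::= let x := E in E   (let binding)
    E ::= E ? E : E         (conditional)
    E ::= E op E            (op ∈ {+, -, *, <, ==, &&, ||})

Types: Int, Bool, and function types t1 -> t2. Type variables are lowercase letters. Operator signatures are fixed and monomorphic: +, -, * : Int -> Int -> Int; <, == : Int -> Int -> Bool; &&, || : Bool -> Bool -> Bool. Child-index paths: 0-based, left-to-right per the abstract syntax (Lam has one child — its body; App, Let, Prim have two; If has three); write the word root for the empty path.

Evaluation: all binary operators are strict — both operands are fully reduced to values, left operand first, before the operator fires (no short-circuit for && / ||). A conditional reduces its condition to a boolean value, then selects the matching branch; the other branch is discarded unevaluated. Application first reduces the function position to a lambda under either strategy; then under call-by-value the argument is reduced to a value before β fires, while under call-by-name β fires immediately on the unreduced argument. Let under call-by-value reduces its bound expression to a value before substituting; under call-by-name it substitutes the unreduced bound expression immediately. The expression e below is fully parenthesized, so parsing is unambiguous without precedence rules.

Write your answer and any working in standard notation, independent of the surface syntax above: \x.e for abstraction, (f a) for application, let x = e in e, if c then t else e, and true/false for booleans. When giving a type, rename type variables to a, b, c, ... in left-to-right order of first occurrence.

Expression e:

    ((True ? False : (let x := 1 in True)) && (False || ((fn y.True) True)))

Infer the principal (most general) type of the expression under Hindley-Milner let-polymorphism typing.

Answer: Bool

Derivation:
  unify Bool ~ Bool
let x : Int
  unify Bool ~ Bool
  unify Bool ~ Bool
  unify Bool ~ Bool
\y._ : a -> Bool
  unify a -> Bool ~ Bool -> b
  unify a ~ Bool
  unify Bool ~ b
_ _ : Bool
  unify Bool ~ Bool
  unify Bool ~ Bool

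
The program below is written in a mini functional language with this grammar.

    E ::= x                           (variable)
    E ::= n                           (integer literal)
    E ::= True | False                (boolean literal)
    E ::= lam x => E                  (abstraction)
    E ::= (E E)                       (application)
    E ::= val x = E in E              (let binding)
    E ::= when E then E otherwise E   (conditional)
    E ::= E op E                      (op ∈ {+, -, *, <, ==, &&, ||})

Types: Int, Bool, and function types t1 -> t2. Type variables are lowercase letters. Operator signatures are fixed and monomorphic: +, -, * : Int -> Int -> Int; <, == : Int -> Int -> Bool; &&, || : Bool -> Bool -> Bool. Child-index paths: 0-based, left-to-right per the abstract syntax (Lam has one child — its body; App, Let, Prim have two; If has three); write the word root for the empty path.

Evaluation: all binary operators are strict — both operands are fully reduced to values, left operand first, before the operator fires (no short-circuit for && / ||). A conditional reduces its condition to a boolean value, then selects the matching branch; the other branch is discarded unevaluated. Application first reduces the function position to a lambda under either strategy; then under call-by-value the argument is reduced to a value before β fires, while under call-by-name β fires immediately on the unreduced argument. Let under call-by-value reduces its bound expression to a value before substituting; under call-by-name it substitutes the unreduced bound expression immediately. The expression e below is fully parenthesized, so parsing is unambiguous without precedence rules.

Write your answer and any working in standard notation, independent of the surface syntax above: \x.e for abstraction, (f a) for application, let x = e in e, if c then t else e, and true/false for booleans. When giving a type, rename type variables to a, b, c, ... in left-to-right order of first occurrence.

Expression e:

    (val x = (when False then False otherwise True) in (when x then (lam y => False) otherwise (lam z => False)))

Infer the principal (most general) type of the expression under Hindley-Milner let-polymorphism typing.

Answer: a -> Bool

Derivation:
  unify Bool ~ Bool
  unify Bool ~ Bool
let x : Bool
x : Bool
  unify Bool ~ Bool
\y._ : a -> Bool
\z._ : b -> Bool
  unify a -> Bool ~ b -> Bool
  unify a ~ b
  unify Bool ~ Bool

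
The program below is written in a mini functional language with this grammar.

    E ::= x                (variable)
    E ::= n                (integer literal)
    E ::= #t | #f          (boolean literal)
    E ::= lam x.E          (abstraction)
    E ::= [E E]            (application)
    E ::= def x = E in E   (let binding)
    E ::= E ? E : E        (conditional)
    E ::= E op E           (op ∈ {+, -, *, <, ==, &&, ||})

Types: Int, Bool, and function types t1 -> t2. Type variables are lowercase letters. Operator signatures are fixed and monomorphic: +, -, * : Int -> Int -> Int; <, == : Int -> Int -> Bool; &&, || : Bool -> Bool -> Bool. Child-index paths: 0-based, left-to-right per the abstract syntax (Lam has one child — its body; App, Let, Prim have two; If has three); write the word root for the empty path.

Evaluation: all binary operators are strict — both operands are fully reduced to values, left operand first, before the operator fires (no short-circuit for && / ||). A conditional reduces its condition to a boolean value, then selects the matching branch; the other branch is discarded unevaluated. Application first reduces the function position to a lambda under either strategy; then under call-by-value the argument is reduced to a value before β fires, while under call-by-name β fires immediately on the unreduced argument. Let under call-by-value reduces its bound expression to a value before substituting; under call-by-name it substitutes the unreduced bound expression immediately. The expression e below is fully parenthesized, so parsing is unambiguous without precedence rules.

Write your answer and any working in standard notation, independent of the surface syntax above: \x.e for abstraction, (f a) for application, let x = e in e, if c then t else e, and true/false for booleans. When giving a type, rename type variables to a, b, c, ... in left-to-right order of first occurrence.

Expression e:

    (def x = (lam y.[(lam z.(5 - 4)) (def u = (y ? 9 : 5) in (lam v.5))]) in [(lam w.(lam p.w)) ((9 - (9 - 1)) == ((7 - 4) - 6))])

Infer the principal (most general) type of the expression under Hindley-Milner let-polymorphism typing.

Answer: a -> Bool

Working:
  unify Int ~ Int
  unify Int ~ Int
\z._ : b -> Int
y : a
  unify a ~ Bool
  unify Int ~ Int
let u : Int
\v._ : c -> Int
  unify b -> Int ~ (c -> Int) -> d
  unify b ~ c -> Int
  unify Int ~ d
_ _ : Int
\y._ : Bool -> Int
let x : Bool -> Int
w : e
\p._ : f -> e
\w._ : e -> f -> e
  unify Int ~ Int
  unify Int ~ Int
  unify Int ~ Int
  unify Int ~ Int
  unify Int ~ Int
  unify Int ~ Int
  unify Int ~ Int
  unify Int ~ Int
  unify Int ~ Int
  unify Int ~ Int
  unify e -> f -> e ~ Bool -> g
  unify e ~ Bool
  unify f -> Bool ~ g
_ _ : f -> Bool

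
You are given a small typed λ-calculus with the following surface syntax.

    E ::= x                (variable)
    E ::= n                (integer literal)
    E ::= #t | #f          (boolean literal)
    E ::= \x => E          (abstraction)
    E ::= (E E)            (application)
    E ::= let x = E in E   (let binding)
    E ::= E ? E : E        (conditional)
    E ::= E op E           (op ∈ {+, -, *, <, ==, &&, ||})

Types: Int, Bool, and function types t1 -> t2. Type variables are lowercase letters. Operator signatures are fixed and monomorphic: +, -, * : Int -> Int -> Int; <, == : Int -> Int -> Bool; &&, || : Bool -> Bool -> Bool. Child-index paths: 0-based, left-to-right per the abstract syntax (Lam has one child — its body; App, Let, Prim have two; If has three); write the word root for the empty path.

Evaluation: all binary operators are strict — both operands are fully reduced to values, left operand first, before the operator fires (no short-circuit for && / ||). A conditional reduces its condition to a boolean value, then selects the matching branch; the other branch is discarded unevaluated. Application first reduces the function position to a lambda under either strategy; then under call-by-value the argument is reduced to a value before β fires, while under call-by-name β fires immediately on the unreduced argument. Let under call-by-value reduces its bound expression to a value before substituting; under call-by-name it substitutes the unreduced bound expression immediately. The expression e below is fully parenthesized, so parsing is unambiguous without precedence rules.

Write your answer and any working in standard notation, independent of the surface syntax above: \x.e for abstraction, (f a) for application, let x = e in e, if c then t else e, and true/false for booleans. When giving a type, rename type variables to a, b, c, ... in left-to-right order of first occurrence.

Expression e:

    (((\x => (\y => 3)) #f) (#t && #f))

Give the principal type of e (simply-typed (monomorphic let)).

Trace:
\y._ : b -> Int
\x._ : a -> b -> Int
  unify a -> b -> Int ~ Bool -> c
  unify a ~ Bool
  unify b -> Int ~ c
_ _ : b -> Int
  unify Bool ~ Bool
  unify Bool ~ Bool
  unify b -> Int ~ Bool -> d
  unify b ~ Bool
  unify Int ~ d
_ _ : Int

Answer: Int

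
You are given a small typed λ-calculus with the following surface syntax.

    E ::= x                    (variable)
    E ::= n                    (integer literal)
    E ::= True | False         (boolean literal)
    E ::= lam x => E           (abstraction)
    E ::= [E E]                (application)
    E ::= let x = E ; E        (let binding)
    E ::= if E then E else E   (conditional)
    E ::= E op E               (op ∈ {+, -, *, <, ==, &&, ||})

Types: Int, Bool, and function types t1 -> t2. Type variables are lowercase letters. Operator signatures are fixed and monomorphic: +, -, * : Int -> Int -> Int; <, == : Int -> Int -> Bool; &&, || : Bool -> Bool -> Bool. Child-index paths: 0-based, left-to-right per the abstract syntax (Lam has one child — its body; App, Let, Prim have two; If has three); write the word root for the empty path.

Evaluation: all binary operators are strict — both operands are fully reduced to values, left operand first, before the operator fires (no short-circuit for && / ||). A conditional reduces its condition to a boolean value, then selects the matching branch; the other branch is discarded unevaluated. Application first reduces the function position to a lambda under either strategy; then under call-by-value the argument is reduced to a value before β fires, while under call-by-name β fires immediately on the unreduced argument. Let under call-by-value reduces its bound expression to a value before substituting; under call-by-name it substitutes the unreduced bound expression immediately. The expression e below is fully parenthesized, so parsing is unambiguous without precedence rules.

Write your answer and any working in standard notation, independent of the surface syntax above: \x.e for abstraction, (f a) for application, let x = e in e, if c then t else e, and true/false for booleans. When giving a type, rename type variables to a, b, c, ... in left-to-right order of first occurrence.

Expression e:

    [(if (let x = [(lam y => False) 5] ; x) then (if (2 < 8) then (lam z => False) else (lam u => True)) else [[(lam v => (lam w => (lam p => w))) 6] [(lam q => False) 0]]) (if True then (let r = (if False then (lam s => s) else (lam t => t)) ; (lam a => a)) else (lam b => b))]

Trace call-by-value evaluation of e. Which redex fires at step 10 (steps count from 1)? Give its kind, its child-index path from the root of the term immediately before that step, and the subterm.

Trace:
step 0: ((if (let x = ((\y.false) 5) in x) then (if (2 < 8) then (\z.false) else (\u.true)) else (((\v.(\w.(\p.w))) 6) ((\q.false) 0))) (if true then (let r = (if false then (\s.s) else (\t.t)) in (\a.a)) else (\b.b)))
step 1: [beta@0.0.0] ((if (let x = false in x) then (if (2 < 8) then (\z.false) else (\u.true)) else (((\v.(\w.(\p.w))) 6) ((\q.false) 0))) (if true then (let r = (if false then (\s.s) else (\t.t)) in (\a.a)) else (\b.b)))
step 2: [let@0.0] ((if false then (if (2 < 8) then (\z.false) else (\u.true)) else (((\v.(\w.(\p.w))) 6) ((\q.false) 0))) (if true then (let r = (if false then (\s.s) else (\t.t)) in (\a.a)) else (\b.b)))
step 3: [if@0] ((((\v.(\w.(\p.w))) 6) ((\q.false) 0)) (if true then (let r = (if false then (\s.s) else (\t.t)) in (\a.a)) else (\b.b)))
step 4: [beta@0.0] (((\w.(\p.w)) ((\q.false) 0)) (if true then (let r = (if false then (\s.s) else (\t.t)) in (\a.a)) else (\b.b)))
step 5: [beta@0.1] (((\w.(\p.w)) false) (if true then (let r = (if false then (\s.s) else (\t.t)) in (\a.a)) else (\b.b)))
step 6: [beta@0] ((\p.false) (if true then (let r = (if false then (\s.s) else (\t.t)) in (\a.a)) else (\b.b)))
step 7: [if@1] ((\p.false) (let r = (if false then (\s.s) else (\t.t)) in (\a.a)))
step 8: [if@1.0] ((\p.false) (let r = (\t.t) in (\a.a)))
step 9: [let@1] ((\p.false) (\a.a))
step 10: [beta@root] false

Answer: beta at root : ((\p.false) (\a.a))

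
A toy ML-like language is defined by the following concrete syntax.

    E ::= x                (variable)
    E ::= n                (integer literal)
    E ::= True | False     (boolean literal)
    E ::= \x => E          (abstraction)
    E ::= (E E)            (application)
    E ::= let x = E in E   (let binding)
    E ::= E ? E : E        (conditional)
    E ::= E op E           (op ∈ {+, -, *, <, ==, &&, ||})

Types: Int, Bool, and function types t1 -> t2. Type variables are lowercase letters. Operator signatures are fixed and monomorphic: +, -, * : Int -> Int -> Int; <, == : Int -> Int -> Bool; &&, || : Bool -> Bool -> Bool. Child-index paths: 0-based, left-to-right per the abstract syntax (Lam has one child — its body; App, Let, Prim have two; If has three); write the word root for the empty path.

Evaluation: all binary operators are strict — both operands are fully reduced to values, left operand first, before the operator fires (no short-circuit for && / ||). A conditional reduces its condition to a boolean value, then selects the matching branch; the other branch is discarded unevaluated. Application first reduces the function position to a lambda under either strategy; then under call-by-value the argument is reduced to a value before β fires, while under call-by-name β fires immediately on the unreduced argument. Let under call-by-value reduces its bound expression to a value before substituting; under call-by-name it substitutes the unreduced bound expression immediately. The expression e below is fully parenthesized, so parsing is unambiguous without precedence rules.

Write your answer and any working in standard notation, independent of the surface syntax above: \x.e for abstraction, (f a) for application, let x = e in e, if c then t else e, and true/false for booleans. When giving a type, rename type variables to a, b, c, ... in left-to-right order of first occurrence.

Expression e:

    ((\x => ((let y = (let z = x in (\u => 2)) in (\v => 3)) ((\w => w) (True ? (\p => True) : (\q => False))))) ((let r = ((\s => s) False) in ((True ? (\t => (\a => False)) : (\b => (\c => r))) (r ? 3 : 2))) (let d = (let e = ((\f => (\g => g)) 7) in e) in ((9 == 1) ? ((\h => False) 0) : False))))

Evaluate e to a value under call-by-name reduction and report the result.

Derivation:
step 0: ((\x.((let y = (let z = x in (\u.2)) in (\v.3)) ((\w.w) (if true then (\p.true) else (\q.false))))) ((let r = ((\s.s) false) in ((if true then (\t.(\a.false)) else (\b.(\c.r))) (if r then 3 else 2))) (let d = (let e = ((\f.(\g.g)) 7) in e) in (if (9 == 1) then ((\h.false) 0) else false))))
step 1: [beta@root] ((let y = (let z = ((let r = ((\s.s) false) in ((if true then (\t.(\a.false)) else (\b.(\c.r))) (if r then 3 else 2))) (let d = (let e = ((\f.(\g.g)) 7) in e) in (if (9 == 1) then ((\h.false) 0) else false))) in (\u.2)) in (\v.3)) ((\w.w) (if true then (\p.true) else (\q.false))))
step 2: [let@0] ((\v.3) ((\w.w) (if true then (\p.true) else (\q.false))))
step 3: [beta@root] 3

Answer: 3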